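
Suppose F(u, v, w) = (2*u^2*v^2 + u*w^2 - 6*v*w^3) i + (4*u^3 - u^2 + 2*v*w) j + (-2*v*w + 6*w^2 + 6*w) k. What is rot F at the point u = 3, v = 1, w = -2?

(2, -84, 18)

(∇×F)₁ = ∂F₃/∂v − ∂F₂/∂w = -2*v - 2*w
(∇×F)₂ = ∂F₁/∂w − ∂F₃/∂u = 2*u*w - 18*v*w^2
(∇×F)₃ = ∂F₂/∂u − ∂F₁/∂v = -4*u^2*v + 12*u^2 - 2*u + 6*w^3
∇×F = (-2*v - 2*w, 2*u*w - 18*v*w^2, -4*u^2*v + 12*u^2 - 2*u + 6*w^3)
At (3, 1, -2): (2, -84, 18).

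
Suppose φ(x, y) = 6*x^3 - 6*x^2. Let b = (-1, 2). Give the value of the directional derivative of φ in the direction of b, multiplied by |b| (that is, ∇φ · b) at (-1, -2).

∂φ/∂x = 18*x^2 - 12*x
∂φ/∂y = 0
∇φ at (-1, -2) = (30, 0)
∇φ · b = (30)(-1) + (0)(2) = -30

-30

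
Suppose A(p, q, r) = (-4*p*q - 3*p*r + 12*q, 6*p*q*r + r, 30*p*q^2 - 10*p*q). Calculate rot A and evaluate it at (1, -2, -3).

(-119, -143, 28)

(∇×A)₁ = ∂A₃/∂q − ∂A₂/∂r = 54*p*q - 10*p - 1
(∇×A)₂ = ∂A₁/∂r − ∂A₃/∂p = -3*p - 30*q^2 + 10*q
(∇×A)₃ = ∂A₂/∂p − ∂A₁/∂q = 4*p + 6*q*r - 12
∇×A = (54*p*q - 10*p - 1, -3*p - 30*q^2 + 10*q, 4*p + 6*q*r - 12)
At (1, -2, -3): (-119, -143, 28).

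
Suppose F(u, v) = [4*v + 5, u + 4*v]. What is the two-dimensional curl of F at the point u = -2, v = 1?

-3

∂F₂/∂u = 1
∂F₁/∂v = 4
Scalar curl = -3
At (-2, 1): -3.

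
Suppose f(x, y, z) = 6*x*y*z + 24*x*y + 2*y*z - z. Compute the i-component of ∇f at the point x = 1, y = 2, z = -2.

24

(∇f)_1 = ∂f/∂x = 6*y*z + 24*y
At (1, 2, -2): 24.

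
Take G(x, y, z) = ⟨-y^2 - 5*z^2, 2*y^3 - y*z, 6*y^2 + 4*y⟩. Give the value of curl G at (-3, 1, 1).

(∇×G)₁ = ∂G₃/∂y − ∂G₂/∂z = 13*y + 4
(∇×G)₂ = ∂G₁/∂z − ∂G₃/∂x = -10*z
(∇×G)₃ = ∂G₂/∂x − ∂G₁/∂y = 2*y
∇×G = (13*y + 4, -10*z, 2*y)
At (-3, 1, 1): (17, -10, 2).

(17, -10, 2)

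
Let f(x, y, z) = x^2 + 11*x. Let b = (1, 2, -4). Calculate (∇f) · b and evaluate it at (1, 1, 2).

13

∂f/∂x = 2*x + 11
∂f/∂y = 0
∂f/∂z = 0
∇f at (1, 1, 2) = (13, 0, 0)
∇f · b = (13)(1) + (0)(2) + (0)(-4) = 13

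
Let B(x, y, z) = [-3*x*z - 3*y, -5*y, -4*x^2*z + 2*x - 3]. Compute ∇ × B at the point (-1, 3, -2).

(0, 17, 3)

(∇×B)₁ = ∂B₃/∂y − ∂B₂/∂z = 0
(∇×B)₂ = ∂B₁/∂z − ∂B₃/∂x = 8*x*z - 3*x - 2
(∇×B)₃ = ∂B₂/∂x − ∂B₁/∂y = 3
∇×B = (0, 8*x*z - 3*x - 2, 3)
At (-1, 3, -2): (0, 17, 3).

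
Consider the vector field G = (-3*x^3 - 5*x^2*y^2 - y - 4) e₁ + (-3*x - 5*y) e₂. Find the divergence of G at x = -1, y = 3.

∂G₁/∂x = -9*x^2 - 10*x*y^2
∂G₂/∂y = -5
∇·G = -9*x^2 - 10*x*y^2 - 5
At (-1, 3): 76.

76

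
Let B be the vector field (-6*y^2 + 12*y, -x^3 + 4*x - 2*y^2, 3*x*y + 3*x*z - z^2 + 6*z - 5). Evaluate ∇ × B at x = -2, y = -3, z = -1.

(∇×B)₁ = ∂B₃/∂y − ∂B₂/∂z = 3*x
(∇×B)₂ = ∂B₁/∂z − ∂B₃/∂x = -3*y - 3*z
(∇×B)₃ = ∂B₂/∂x − ∂B₁/∂y = -3*x^2 + 12*y - 8
∇×B = (3*x, -3*y - 3*z, -3*x^2 + 12*y - 8)
At (-2, -3, -1): (-6, 12, -56).

(-6, 12, -56)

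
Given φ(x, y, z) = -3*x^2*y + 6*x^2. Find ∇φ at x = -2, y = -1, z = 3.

(-36, -12, 0)

∂φ/∂x = -6*x*y + 12*x
∂φ/∂y = -3*x^2
∂φ/∂z = 0
∇φ = (-6*x*y + 12*x, -3*x^2, 0)
At (-2, -1, 3): (-36, -12, 0).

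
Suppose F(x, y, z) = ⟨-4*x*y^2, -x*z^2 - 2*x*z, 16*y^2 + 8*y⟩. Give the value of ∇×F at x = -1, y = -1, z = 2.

(∇×F)₁ = ∂F₃/∂y − ∂F₂/∂z = 2*x*z + 2*x + 32*y + 8
(∇×F)₂ = ∂F₁/∂z − ∂F₃/∂x = 0
(∇×F)₃ = ∂F₂/∂x − ∂F₁/∂y = 8*x*y - z^2 - 2*z
∇×F = (2*x*z + 2*x + 32*y + 8, 0, 8*x*y - z^2 - 2*z)
At (-1, -1, 2): (-30, 0, 0).

(-30, 0, 0)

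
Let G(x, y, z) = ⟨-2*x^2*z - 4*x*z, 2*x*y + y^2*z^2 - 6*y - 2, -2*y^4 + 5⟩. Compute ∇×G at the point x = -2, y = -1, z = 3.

(∇×G)₁ = ∂G₃/∂y − ∂G₂/∂z = -8*y^3 - 2*y^2*z
(∇×G)₂ = ∂G₁/∂z − ∂G₃/∂x = -2*x^2 - 4*x
(∇×G)₃ = ∂G₂/∂x − ∂G₁/∂y = 2*y
∇×G = (-8*y^3 - 2*y^2*z, -2*x^2 - 4*x, 2*y)
At (-2, -1, 3): (2, 0, -2).

(2, 0, -2)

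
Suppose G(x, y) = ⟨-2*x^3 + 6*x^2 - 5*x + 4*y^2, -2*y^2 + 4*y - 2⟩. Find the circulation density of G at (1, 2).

∂G₂/∂x = 0
∂G₁/∂y = 8*y
Scalar curl = -8*y
At (1, 2): -16.

-16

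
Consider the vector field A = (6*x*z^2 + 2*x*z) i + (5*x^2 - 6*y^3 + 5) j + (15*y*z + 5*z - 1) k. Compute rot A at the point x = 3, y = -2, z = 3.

(∇×A)₁ = ∂A₃/∂y − ∂A₂/∂z = 15*z
(∇×A)₂ = ∂A₁/∂z − ∂A₃/∂x = 12*x*z + 2*x
(∇×A)₃ = ∂A₂/∂x − ∂A₁/∂y = 10*x
∇×A = (15*z, 12*x*z + 2*x, 10*x)
At (3, -2, 3): (45, 114, 30).

(45, 114, 30)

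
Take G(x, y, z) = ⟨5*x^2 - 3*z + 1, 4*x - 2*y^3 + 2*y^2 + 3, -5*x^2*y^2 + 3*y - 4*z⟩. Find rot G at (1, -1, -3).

(∇×G)₁ = ∂G₃/∂y − ∂G₂/∂z = -10*x^2*y + 3
(∇×G)₂ = ∂G₁/∂z − ∂G₃/∂x = 10*x*y^2 - 3
(∇×G)₃ = ∂G₂/∂x − ∂G₁/∂y = 4
∇×G = (-10*x^2*y + 3, 10*x*y^2 - 3, 4)
At (1, -1, -3): (13, 7, 4).

(13, 7, 4)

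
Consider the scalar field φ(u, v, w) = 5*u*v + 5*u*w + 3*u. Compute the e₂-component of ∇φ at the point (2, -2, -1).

10

(∇φ)_2 = ∂φ/∂v = 5*u
At (2, -2, -1): 10.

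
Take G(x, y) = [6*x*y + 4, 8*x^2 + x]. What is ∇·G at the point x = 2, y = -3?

∂G₁/∂x = 6*y
∂G₂/∂y = 0
∇·G = 6*y
At (2, -3): -18.

-18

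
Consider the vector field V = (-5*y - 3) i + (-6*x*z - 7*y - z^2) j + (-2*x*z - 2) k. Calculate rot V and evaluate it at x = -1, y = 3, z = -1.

(∇×V)₁ = ∂V₃/∂y − ∂V₂/∂z = 6*x + 2*z
(∇×V)₂ = ∂V₁/∂z − ∂V₃/∂x = 2*z
(∇×V)₃ = ∂V₂/∂x − ∂V₁/∂y = -6*z + 5
∇×V = (6*x + 2*z, 2*z, -6*z + 5)
At (-1, 3, -1): (-8, -2, 11).

(-8, -2, 11)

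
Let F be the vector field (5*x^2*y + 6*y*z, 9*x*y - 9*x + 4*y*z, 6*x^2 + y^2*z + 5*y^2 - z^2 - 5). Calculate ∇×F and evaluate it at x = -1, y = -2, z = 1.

(∇×F)₁ = ∂F₃/∂y − ∂F₂/∂z = 2*y*z + 6*y
(∇×F)₂ = ∂F₁/∂z − ∂F₃/∂x = -12*x + 6*y
(∇×F)₃ = ∂F₂/∂x − ∂F₁/∂y = -5*x^2 + 9*y - 6*z - 9
∇×F = (2*y*z + 6*y, -12*x + 6*y, -5*x^2 + 9*y - 6*z - 9)
At (-1, -2, 1): (-16, 0, -38).

(-16, 0, -38)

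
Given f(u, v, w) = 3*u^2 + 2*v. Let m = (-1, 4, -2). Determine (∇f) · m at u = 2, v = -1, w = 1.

-4

∂f/∂u = 6*u
∂f/∂v = 2
∂f/∂w = 0
∇f at (2, -1, 1) = (12, 2, 0)
∇f · m = (12)(-1) + (2)(4) + (0)(-2) = -4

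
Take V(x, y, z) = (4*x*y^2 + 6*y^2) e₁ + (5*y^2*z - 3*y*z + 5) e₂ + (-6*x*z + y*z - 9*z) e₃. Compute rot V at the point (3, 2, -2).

(∇×V)₁ = ∂V₃/∂y − ∂V₂/∂z = -5*y^2 + 3*y + z
(∇×V)₂ = ∂V₁/∂z − ∂V₃/∂x = 6*z
(∇×V)₃ = ∂V₂/∂x − ∂V₁/∂y = -8*x*y - 12*y
∇×V = (-5*y^2 + 3*y + z, 6*z, -8*x*y - 12*y)
At (3, 2, -2): (-16, -12, -72).

(-16, -12, -72)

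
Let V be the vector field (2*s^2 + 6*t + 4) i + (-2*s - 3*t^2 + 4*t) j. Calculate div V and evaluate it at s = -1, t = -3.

∂V₁/∂s = 4*s
∂V₂/∂t = -6*t + 4
∇·V = 4*s - 6*t + 4
At (-1, -3): 18.

18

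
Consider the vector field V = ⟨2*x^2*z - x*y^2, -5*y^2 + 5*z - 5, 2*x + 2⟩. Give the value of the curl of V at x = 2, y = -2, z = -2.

(∇×V)₁ = ∂V₃/∂y − ∂V₂/∂z = -5
(∇×V)₂ = ∂V₁/∂z − ∂V₃/∂x = 2*x^2 - 2
(∇×V)₃ = ∂V₂/∂x − ∂V₁/∂y = 2*x*y
∇×V = (-5, 2*x^2 - 2, 2*x*y)
At (2, -2, -2): (-5, 6, -8).

(-5, 6, -8)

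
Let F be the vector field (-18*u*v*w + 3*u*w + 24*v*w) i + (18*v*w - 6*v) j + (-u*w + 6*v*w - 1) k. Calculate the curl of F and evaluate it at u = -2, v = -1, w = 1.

(∇×F)₁ = ∂F₃/∂v − ∂F₂/∂w = -18*v + 6*w
(∇×F)₂ = ∂F₁/∂w − ∂F₃/∂u = -18*u*v + 3*u + 24*v + w
(∇×F)₃ = ∂F₂/∂u − ∂F₁/∂v = 18*u*w - 24*w
∇×F = (-18*v + 6*w, -18*u*v + 3*u + 24*v + w, 18*u*w - 24*w)
At (-2, -1, 1): (24, -65, -60).

(24, -65, -60)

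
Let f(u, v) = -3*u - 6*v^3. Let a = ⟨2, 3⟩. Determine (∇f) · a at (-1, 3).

-492

∂f/∂u = -3
∂f/∂v = -18*v^2
∇f at (-1, 3) = (-3, -162)
∇f · a = (-3)(2) + (-162)(3) = -492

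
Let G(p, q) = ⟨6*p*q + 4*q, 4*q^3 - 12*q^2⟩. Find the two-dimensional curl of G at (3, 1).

-22

∂G₂/∂p = 0
∂G₁/∂q = 6*p + 4
Scalar curl = -6*p - 4
At (3, 1): -22.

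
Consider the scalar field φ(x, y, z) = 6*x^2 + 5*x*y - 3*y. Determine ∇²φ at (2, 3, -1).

12

∂²φ/∂x² = 12
∂²φ/∂y² = 0
∂²φ/∂z² = 0
∇²φ = 12
At (2, 3, -1): 12.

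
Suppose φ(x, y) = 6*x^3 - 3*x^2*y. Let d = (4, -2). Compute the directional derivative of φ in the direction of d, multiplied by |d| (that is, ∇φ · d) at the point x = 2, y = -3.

∂φ/∂x = 18*x^2 - 6*x*y
∂φ/∂y = -3*x^2
∇φ at (2, -3) = (108, -12)
∇φ · d = (108)(4) + (-12)(-2) = 456

456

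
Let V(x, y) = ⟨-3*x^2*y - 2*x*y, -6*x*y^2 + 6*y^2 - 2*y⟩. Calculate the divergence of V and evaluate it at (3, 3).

∂V₁/∂x = -6*x*y - 2*y
∂V₂/∂y = -12*x*y + 12*y - 2
∇·V = -18*x*y + 10*y - 2
At (3, 3): -134.

-134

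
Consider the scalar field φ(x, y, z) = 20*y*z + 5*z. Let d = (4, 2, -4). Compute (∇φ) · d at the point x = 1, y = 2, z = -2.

-260

∂φ/∂x = 0
∂φ/∂y = 20*z
∂φ/∂z = 20*y + 5
∇φ at (1, 2, -2) = (0, -40, 45)
∇φ · d = (0)(4) + (-40)(2) + (45)(-4) = -260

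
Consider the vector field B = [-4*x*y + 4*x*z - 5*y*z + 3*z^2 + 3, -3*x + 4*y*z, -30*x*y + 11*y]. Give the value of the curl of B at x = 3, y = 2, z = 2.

(∇×B)₁ = ∂B₃/∂y − ∂B₂/∂z = -30*x - 4*y + 11
(∇×B)₂ = ∂B₁/∂z − ∂B₃/∂x = 4*x + 25*y + 6*z
(∇×B)₃ = ∂B₂/∂x − ∂B₁/∂y = 4*x + 5*z - 3
∇×B = (-30*x - 4*y + 11, 4*x + 25*y + 6*z, 4*x + 5*z - 3)
At (3, 2, 2): (-87, 74, 19).

(-87, 74, 19)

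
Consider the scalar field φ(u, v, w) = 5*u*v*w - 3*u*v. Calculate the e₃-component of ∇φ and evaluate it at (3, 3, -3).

(∇φ)_3 = ∂φ/∂w = 5*u*v
At (3, 3, -3): 45.

45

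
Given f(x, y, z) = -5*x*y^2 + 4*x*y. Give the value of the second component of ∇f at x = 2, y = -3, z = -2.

(∇f)_2 = ∂f/∂y = -10*x*y + 4*x
At (2, -3, -2): 68.

68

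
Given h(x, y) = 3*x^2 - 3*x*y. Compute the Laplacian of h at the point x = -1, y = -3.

∂²h/∂x² = 6
∂²h/∂y² = 0
∇²h = 6
At (-1, -3): 6.

6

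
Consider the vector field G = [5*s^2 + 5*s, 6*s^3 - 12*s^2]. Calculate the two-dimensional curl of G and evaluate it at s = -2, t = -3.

∂G₂/∂s = 18*s^2 - 24*s
∂G₁/∂t = 0
Scalar curl = 18*s^2 - 24*s
At (-2, -3): 120.

120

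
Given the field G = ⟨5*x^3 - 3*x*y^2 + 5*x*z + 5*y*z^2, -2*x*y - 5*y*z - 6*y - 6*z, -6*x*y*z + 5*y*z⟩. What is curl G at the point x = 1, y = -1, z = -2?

(3, 37, -24)

(∇×G)₁ = ∂G₃/∂y − ∂G₂/∂z = -6*x*z + 5*y + 5*z + 6
(∇×G)₂ = ∂G₁/∂z − ∂G₃/∂x = 5*x + 16*y*z
(∇×G)₃ = ∂G₂/∂x − ∂G₁/∂y = 6*x*y - 2*y - 5*z^2
∇×G = (-6*x*z + 5*y + 5*z + 6, 5*x + 16*y*z, 6*x*y - 2*y - 5*z^2)
At (1, -1, -2): (3, 37, -24).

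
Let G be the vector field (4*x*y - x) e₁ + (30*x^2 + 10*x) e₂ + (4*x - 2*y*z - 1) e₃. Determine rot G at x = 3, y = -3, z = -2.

(4, -4, 178)

(∇×G)₁ = ∂G₃/∂y − ∂G₂/∂z = -2*z
(∇×G)₂ = ∂G₁/∂z − ∂G₃/∂x = -4
(∇×G)₃ = ∂G₂/∂x − ∂G₁/∂y = 56*x + 10
∇×G = (-2*z, -4, 56*x + 10)
At (3, -3, -2): (4, -4, 178).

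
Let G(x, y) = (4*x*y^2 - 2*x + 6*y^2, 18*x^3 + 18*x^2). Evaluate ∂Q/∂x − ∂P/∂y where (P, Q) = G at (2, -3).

∂G₂/∂x = 54*x^2 + 36*x
∂G₁/∂y = 8*x*y + 12*y
Scalar curl = 54*x^2 - 8*x*y + 36*x - 12*y
At (2, -3): 372.

372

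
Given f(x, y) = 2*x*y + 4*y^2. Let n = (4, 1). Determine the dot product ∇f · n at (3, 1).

22

∂f/∂x = 2*y
∂f/∂y = 2*x + 8*y
∇f at (3, 1) = (2, 14)
∇f · n = (2)(4) + (14)(1) = 22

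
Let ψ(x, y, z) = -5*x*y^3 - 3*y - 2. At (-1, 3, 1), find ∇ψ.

(-135, 132, 0)

∂ψ/∂x = -5*y^3
∂ψ/∂y = -15*x*y^2 - 3
∂ψ/∂z = 0
∇ψ = (-5*y^3, -15*x*y^2 - 3, 0)
At (-1, 3, 1): (-135, 132, 0).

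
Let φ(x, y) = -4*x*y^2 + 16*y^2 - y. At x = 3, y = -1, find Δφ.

8

∂²φ/∂x² = 0
∂²φ/∂y² = 8*(-x + 4)
∇²φ = -8*x + 32
At (3, -1): 8.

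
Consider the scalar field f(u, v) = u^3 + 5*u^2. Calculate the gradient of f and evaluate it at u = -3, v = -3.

∂f/∂u = 3*u^2 + 10*u
∂f/∂v = 0
∇f = (3*u^2 + 10*u, 0)
At (-3, -3): (-3, 0).

(-3, 0)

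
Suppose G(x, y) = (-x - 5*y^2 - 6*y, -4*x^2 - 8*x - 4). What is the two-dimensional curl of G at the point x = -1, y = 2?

∂G₂/∂x = -8*x - 8
∂G₁/∂y = -10*y - 6
Scalar curl = -8*x + 10*y - 2
At (-1, 2): 26.

26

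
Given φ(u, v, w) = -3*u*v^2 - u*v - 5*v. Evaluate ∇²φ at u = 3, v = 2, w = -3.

-18

∂²φ/∂u² = 0
∂²φ/∂v² = -6*u
∂²φ/∂w² = 0
∇²φ = -6*u
At (3, 2, -3): -18.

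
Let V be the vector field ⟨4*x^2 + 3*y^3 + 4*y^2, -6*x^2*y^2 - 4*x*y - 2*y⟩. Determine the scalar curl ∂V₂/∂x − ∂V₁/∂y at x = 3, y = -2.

-156

∂V₂/∂x = -12*x*y^2 - 4*y
∂V₁/∂y = 9*y^2 + 8*y
Scalar curl = -12*x*y^2 - 9*y^2 - 12*y
At (3, -2): -156.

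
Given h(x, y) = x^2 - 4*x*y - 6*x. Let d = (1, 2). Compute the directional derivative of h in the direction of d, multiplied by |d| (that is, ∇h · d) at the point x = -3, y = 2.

4

∂h/∂x = 2*x - 4*y - 6
∂h/∂y = -4*x
∇h at (-3, 2) = (-20, 12)
∇h · d = (-20)(1) + (12)(2) = 4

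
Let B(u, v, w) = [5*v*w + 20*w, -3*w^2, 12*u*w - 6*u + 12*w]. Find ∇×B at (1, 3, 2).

(12, 17, -10)

(∇×B)₁ = ∂B₃/∂v − ∂B₂/∂w = 6*w
(∇×B)₂ = ∂B₁/∂w − ∂B₃/∂u = 5*v - 12*w + 26
(∇×B)₃ = ∂B₂/∂u − ∂B₁/∂v = -5*w
∇×B = (6*w, 5*v - 12*w + 26, -5*w)
At (1, 3, 2): (12, 17, -10).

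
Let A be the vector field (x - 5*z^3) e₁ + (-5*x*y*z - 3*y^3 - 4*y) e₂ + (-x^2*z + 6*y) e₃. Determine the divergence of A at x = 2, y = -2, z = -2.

∂A₁/∂x = 1
∂A₂/∂y = -5*x*z - 9*y^2 - 4
∂A₃/∂z = -x^2
∇·A = -x^2 - 5*x*z - 9*y^2 - 3
At (2, -2, -2): -23.

-23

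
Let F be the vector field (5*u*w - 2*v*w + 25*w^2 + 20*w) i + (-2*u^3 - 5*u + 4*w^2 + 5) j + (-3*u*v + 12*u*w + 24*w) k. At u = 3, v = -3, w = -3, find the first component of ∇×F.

(∇×F)_1 = ∂F₃/∂v − ∂F₂/∂w
= -3*u − (8*w)
= -3*u - 8*w
At (3, -3, -3): 15.

15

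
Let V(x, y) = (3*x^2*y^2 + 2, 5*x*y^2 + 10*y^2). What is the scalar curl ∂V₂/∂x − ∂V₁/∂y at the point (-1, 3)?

∂V₂/∂x = 5*y^2
∂V₁/∂y = 6*x^2*y
Scalar curl = -6*x^2*y + 5*y^2
At (-1, 3): 27.

27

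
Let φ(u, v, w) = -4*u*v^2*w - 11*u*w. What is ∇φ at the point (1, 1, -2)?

∂φ/∂u = -4*v^2*w - 11*w
∂φ/∂v = -8*u*v*w
∂φ/∂w = -4*u*v^2 - 11*u
∇φ = (-4*v^2*w - 11*w, -8*u*v*w, -4*u*v^2 - 11*u)
At (1, 1, -2): (30, 16, -15).

(30, 16, -15)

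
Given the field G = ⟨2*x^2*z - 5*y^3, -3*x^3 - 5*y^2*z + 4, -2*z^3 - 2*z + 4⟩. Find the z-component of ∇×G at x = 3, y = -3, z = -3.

(∇×G)_3 = ∂G₂/∂x − ∂G₁/∂y
= -9*x^2 − (-15*y^2)
= -9*x^2 + 15*y^2
At (3, -3, -3): 54.

54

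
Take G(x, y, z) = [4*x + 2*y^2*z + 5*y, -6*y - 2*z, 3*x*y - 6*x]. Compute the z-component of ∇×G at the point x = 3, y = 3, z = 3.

-41

(∇×G)_3 = ∂G₂/∂x − ∂G₁/∂y
= 0 − (4*y*z + 5)
= -4*y*z - 5
At (3, 3, 3): -41.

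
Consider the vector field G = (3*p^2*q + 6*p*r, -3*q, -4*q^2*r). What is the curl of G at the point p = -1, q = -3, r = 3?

(∇×G)₁ = ∂G₃/∂q − ∂G₂/∂r = -8*q*r
(∇×G)₂ = ∂G₁/∂r − ∂G₃/∂p = 6*p
(∇×G)₃ = ∂G₂/∂p − ∂G₁/∂q = -3*p^2
∇×G = (-8*q*r, 6*p, -3*p^2)
At (-1, -3, 3): (72, -6, -3).

(72, -6, -3)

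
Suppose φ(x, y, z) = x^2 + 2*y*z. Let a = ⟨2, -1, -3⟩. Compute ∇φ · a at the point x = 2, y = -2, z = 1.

18

∂φ/∂x = 2*x
∂φ/∂y = 2*z
∂φ/∂z = 2*y
∇φ at (2, -2, 1) = (4, 2, -4)
∇φ · a = (4)(2) + (2)(-1) + (-4)(-3) = 18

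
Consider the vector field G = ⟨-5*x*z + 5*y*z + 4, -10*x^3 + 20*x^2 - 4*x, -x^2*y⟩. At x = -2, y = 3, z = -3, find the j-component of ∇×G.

(∇×G)_2 = ∂G₁/∂z − ∂G₃/∂x
= -5*x + 5*y − (-2*x*y)
= 2*x*y - 5*x + 5*y
At (-2, 3, -3): 13.

13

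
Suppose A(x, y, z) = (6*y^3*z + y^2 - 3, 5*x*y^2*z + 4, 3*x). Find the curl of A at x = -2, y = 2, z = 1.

(40, 45, -56)

(∇×A)₁ = ∂A₃/∂y − ∂A₂/∂z = -5*x*y^2
(∇×A)₂ = ∂A₁/∂z − ∂A₃/∂x = 6*y^3 - 3
(∇×A)₃ = ∂A₂/∂x − ∂A₁/∂y = -13*y^2*z - 2*y
∇×A = (-5*x*y^2, 6*y^3 - 3, -13*y^2*z - 2*y)
At (-2, 2, 1): (40, 45, -56).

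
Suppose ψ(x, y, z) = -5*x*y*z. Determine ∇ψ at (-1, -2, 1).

(10, 5, -10)

∂ψ/∂x = -5*y*z
∂ψ/∂y = -5*x*z
∂ψ/∂z = -5*x*y
∇ψ = (-5*y*z, -5*x*z, -5*x*y)
At (-1, -2, 1): (10, 5, -10).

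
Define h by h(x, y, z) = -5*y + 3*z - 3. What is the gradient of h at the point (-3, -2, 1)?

∂h/∂x = 0
∂h/∂y = -5
∂h/∂z = 3
∇h = (0, -5, 3)
At (-3, -2, 1): (0, -5, 3).

(0, -5, 3)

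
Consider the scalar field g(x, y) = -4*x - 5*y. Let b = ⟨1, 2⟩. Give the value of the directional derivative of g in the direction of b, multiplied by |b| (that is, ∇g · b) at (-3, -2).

∂g/∂x = -4
∂g/∂y = -5
∇g at (-3, -2) = (-4, -5)
∇g · b = (-4)(1) + (-5)(2) = -14

-14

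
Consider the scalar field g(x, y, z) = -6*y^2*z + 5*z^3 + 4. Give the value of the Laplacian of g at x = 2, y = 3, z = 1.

18

∂²g/∂x² = 0
∂²g/∂y² = -12*z
∂²g/∂z² = 30*z
∇²g = 18*z
At (2, 3, 1): 18.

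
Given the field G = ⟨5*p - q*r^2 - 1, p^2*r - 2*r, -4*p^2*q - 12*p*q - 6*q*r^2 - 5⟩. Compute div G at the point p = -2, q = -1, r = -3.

∂G₁/∂p = 5
∂G₂/∂q = 0
∂G₃/∂r = -12*q*r
∇·G = -12*q*r + 5
At (-2, -1, -3): -31.

-31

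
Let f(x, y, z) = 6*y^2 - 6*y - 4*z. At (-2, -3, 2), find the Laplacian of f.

12

∂²f/∂x² = 0
∂²f/∂y² = 12
∂²f/∂z² = 0
∇²f = 12
At (-2, -3, 2): 12.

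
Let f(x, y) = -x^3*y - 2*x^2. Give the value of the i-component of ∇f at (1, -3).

5

(∇f)_1 = ∂f/∂x = -3*x^2*y - 4*x
At (1, -3): 5.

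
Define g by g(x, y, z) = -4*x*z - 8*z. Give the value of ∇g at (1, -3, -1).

∂g/∂x = -4*z
∂g/∂y = 0
∂g/∂z = -4*x - 8
∇g = (-4*z, 0, -4*x - 8)
At (1, -3, -1): (4, 0, -12).

(4, 0, -12)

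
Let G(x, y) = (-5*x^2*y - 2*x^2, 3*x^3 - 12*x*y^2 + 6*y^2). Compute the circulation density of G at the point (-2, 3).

∂G₂/∂x = 9*x^2 - 12*y^2
∂G₁/∂y = -5*x^2
Scalar curl = 14*x^2 - 12*y^2
At (-2, 3): -52.

-52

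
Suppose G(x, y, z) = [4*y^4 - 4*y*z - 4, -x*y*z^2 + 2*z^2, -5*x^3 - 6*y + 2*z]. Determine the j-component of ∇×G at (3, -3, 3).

(∇×G)_2 = ∂G₁/∂z − ∂G₃/∂x
= -4*y − (-15*x^2)
= 15*x^2 - 4*y
At (3, -3, 3): 147.

147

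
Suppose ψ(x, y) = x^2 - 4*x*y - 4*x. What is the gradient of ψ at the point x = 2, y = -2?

∂ψ/∂x = 2*x - 4*y - 4
∂ψ/∂y = -4*x
∇ψ = (2*x - 4*y - 4, -4*x)
At (2, -2): (8, -8).

(8, -8)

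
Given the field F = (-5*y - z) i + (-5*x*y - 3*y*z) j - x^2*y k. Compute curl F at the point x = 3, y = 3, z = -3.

(∇×F)₁ = ∂F₃/∂y − ∂F₂/∂z = -x^2 + 3*y
(∇×F)₂ = ∂F₁/∂z − ∂F₃/∂x = 2*x*y - 1
(∇×F)₃ = ∂F₂/∂x − ∂F₁/∂y = -5*y + 5
∇×F = (-x^2 + 3*y, 2*x*y - 1, -5*y + 5)
At (3, 3, -3): (0, 17, -10).

(0, 17, -10)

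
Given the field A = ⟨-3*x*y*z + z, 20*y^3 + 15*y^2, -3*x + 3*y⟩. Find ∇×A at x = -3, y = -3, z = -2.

(∇×A)₁ = ∂A₃/∂y − ∂A₂/∂z = 3
(∇×A)₂ = ∂A₁/∂z − ∂A₃/∂x = -3*x*y + 4
(∇×A)₃ = ∂A₂/∂x − ∂A₁/∂y = 3*x*z
∇×A = (3, -3*x*y + 4, 3*x*z)
At (-3, -3, -2): (3, -23, 18).

(3, -23, 18)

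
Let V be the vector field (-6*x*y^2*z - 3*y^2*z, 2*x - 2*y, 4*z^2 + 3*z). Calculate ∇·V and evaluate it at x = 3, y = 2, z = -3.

∂V₁/∂x = -6*y^2*z
∂V₂/∂y = -2
∂V₃/∂z = 8*z + 3
∇·V = -6*y^2*z + 8*z + 1
At (3, 2, -3): 49.

49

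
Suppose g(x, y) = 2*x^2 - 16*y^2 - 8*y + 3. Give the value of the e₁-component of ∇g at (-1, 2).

-4

(∇g)_1 = ∂g/∂x = 4*x
At (-1, 2): -4.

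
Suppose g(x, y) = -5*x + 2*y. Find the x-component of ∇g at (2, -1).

(∇g)_1 = ∂g/∂x = -5
At (2, -1): -5.

-5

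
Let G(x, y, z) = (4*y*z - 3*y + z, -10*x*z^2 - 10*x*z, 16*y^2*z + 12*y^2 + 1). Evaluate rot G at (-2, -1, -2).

(∇×G)₁ = ∂G₃/∂y − ∂G₂/∂z = 20*x*z + 10*x + 32*y*z + 24*y
(∇×G)₂ = ∂G₁/∂z − ∂G₃/∂x = 4*y + 1
(∇×G)₃ = ∂G₂/∂x − ∂G₁/∂y = -10*z^2 - 14*z + 3
∇×G = (20*x*z + 10*x + 32*y*z + 24*y, 4*y + 1, -10*z^2 - 14*z + 3)
At (-2, -1, -2): (100, -3, -9).

(100, -3, -9)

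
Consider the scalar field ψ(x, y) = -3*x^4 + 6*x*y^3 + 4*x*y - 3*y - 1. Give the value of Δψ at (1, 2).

∂²ψ/∂x² = -36*x^2
∂²ψ/∂y² = 36*x*y
∇²ψ = -36*x^2 + 36*x*y
At (1, 2): 36.

36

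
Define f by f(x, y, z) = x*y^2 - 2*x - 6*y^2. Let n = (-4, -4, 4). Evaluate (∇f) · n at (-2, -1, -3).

∂f/∂x = y^2 - 2
∂f/∂y = 2*x*y - 12*y
∂f/∂z = 0
∇f at (-2, -1, -3) = (-1, 16, 0)
∇f · n = (-1)(-4) + (16)(-4) + (0)(4) = -60

-60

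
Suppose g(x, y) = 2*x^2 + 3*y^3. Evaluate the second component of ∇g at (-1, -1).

(∇g)_2 = ∂g/∂y = 9*y^2
At (-1, -1): 9.

9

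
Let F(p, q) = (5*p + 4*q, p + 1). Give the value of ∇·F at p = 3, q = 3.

∂F₁/∂p = 5
∂F₂/∂q = 0
∇·F = 5
At (3, 3): 5.

5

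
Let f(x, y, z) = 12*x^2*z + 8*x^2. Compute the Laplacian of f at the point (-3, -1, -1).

-8

∂²f/∂x² = 8*(3*z + 2)
∂²f/∂y² = 0
∂²f/∂z² = 0
∇²f = 24*z + 16
At (-3, -1, -1): -8.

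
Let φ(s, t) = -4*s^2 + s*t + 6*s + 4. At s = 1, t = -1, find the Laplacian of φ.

-8

∂²φ/∂s² = -8
∂²φ/∂t² = 0
∇²φ = -8
At (1, -1): -8.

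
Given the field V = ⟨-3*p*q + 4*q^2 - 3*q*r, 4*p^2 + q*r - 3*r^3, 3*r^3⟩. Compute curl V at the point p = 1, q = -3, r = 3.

(∇×V)₁ = ∂V₃/∂q − ∂V₂/∂r = -q + 9*r^2
(∇×V)₂ = ∂V₁/∂r − ∂V₃/∂p = -3*q
(∇×V)₃ = ∂V₂/∂p − ∂V₁/∂q = 11*p - 8*q + 3*r
∇×V = (-q + 9*r^2, -3*q, 11*p - 8*q + 3*r)
At (1, -3, 3): (84, 9, 44).

(84, 9, 44)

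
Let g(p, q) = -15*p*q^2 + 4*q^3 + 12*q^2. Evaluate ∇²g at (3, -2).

∂²g/∂p² = 0
∂²g/∂q² = 6*(-5*p + 4*q + 4)
∇²g = -30*p + 24*q + 24
At (3, -2): -114.

-114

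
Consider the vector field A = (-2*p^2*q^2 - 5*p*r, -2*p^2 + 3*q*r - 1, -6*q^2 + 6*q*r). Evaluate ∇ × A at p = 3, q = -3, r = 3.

(63, -15, -120)

(∇×A)₁ = ∂A₃/∂q − ∂A₂/∂r = -15*q + 6*r
(∇×A)₂ = ∂A₁/∂r − ∂A₃/∂p = -5*p
(∇×A)₃ = ∂A₂/∂p − ∂A₁/∂q = 4*p^2*q - 4*p
∇×A = (-15*q + 6*r, -5*p, 4*p^2*q - 4*p)
At (3, -3, 3): (63, -15, -120).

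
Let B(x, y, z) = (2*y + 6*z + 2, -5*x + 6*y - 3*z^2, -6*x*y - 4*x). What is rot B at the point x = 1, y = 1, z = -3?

(∇×B)₁ = ∂B₃/∂y − ∂B₂/∂z = -6*x + 6*z
(∇×B)₂ = ∂B₁/∂z − ∂B₃/∂x = 6*y + 10
(∇×B)₃ = ∂B₂/∂x − ∂B₁/∂y = -7
∇×B = (-6*x + 6*z, 6*y + 10, -7)
At (1, 1, -3): (-24, 16, -7).

(-24, 16, -7)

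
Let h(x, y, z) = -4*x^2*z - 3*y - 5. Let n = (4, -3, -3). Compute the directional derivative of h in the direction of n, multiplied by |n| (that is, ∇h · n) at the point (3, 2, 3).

-171

∂h/∂x = -8*x*z
∂h/∂y = -3
∂h/∂z = -4*x^2
∇h at (3, 2, 3) = (-72, -3, -36)
∇h · n = (-72)(4) + (-3)(-3) + (-36)(-3) = -171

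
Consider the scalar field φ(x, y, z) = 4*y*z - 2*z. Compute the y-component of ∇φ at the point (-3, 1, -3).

(∇φ)_2 = ∂φ/∂y = 4*z
At (-3, 1, -3): -12.

-12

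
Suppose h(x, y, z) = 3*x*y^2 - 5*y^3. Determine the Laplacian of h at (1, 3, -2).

-84

∂²h/∂x² = 0
∂²h/∂y² = 6*(x - 5*y)
∂²h/∂z² = 0
∇²h = 6*x - 30*y
At (1, 3, -2): -84.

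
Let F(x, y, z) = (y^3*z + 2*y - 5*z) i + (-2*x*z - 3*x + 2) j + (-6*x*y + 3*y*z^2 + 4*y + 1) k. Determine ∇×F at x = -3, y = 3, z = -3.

(∇×F)₁ = ∂F₃/∂y − ∂F₂/∂z = -4*x + 3*z^2 + 4
(∇×F)₂ = ∂F₁/∂z − ∂F₃/∂x = y^3 + 6*y - 5
(∇×F)₃ = ∂F₂/∂x − ∂F₁/∂y = -3*y^2*z - 2*z - 5
∇×F = (-4*x + 3*z^2 + 4, y^3 + 6*y - 5, -3*y^2*z - 2*z - 5)
At (-3, 3, -3): (43, 40, 82).

(43, 40, 82)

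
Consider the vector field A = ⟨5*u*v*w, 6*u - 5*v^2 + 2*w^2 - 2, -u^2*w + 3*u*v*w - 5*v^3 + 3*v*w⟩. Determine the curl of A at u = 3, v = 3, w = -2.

(∇×A)₁ = ∂A₃/∂v − ∂A₂/∂w = 3*u*w - 15*v^2 - w
(∇×A)₂ = ∂A₁/∂w − ∂A₃/∂u = 5*u*v + 2*u*w - 3*v*w
(∇×A)₃ = ∂A₂/∂u − ∂A₁/∂v = -5*u*w + 6
∇×A = (3*u*w - 15*v^2 - w, 5*u*v + 2*u*w - 3*v*w, -5*u*w + 6)
At (3, 3, -2): (-151, 51, 36).

(-151, 51, 36)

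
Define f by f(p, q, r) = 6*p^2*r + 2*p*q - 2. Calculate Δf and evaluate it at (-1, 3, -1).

∂²f/∂p² = 12*r
∂²f/∂q² = 0
∂²f/∂r² = 0
∇²f = 12*r
At (-1, 3, -1): -12.

-12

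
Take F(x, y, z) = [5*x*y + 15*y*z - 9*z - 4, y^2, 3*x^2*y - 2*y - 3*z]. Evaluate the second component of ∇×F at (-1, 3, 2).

(∇×F)_2 = ∂F₁/∂z − ∂F₃/∂x
= 15*y - 9 − (6*x*y)
= -6*x*y + 15*y - 9
At (-1, 3, 2): 54.

54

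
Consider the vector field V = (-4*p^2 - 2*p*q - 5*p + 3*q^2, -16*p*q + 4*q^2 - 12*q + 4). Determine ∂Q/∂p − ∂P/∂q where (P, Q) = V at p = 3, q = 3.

-60

∂V₂/∂p = -16*q
∂V₁/∂q = -2*p + 6*q
Scalar curl = 2*p - 22*q
At (3, 3): -60.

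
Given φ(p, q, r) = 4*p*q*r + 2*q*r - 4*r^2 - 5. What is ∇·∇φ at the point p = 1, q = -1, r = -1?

-8

∂²φ/∂p² = 0
∂²φ/∂q² = 0
∂²φ/∂r² = -8
∇²φ = -8
At (1, -1, -1): -8.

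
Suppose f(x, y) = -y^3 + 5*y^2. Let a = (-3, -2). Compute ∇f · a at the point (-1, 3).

-6

∂f/∂x = 0
∂f/∂y = -3*y^2 + 10*y
∇f at (-1, 3) = (0, 3)
∇f · a = (0)(-3) + (3)(-2) = -6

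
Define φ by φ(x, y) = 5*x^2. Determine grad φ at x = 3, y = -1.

∂φ/∂x = 10*x
∂φ/∂y = 0
∇φ = (10*x, 0)
At (3, -1): (30, 0).

(30, 0)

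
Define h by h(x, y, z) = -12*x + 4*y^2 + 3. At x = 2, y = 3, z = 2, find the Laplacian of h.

8

∂²h/∂x² = 0
∂²h/∂y² = 8
∂²h/∂z² = 0
∇²h = 8
At (2, 3, 2): 8.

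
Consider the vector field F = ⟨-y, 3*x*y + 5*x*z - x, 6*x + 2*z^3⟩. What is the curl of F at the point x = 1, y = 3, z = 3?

(∇×F)₁ = ∂F₃/∂y − ∂F₂/∂z = -5*x
(∇×F)₂ = ∂F₁/∂z − ∂F₃/∂x = -6
(∇×F)₃ = ∂F₂/∂x − ∂F₁/∂y = 3*y + 5*z
∇×F = (-5*x, -6, 3*y + 5*z)
At (1, 3, 3): (-5, -6, 24).

(-5, -6, 24)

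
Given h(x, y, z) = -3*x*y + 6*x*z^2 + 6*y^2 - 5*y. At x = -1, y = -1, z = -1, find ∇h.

(9, -14, 12)

∂h/∂x = -3*y + 6*z^2
∂h/∂y = -3*x + 12*y - 5
∂h/∂z = 12*x*z
∇h = (-3*y + 6*z^2, -3*x + 12*y - 5, 12*x*z)
At (-1, -1, -1): (9, -14, 12).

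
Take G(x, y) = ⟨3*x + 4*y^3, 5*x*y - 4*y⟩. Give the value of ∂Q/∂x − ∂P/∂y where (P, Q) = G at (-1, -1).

∂G₂/∂x = 5*y
∂G₁/∂y = 12*y^2
Scalar curl = -12*y^2 + 5*y
At (-1, -1): -17.

-17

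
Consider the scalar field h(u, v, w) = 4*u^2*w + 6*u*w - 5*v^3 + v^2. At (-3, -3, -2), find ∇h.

∂h/∂u = 8*u*w + 6*w
∂h/∂v = -15*v^2 + 2*v
∂h/∂w = 4*u^2 + 6*u
∇h = (8*u*w + 6*w, -15*v^2 + 2*v, 4*u^2 + 6*u)
At (-3, -3, -2): (36, -141, 18).

(36, -141, 18)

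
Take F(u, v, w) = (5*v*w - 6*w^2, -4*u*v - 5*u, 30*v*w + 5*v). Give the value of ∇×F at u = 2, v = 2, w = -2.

(-55, 34, -3)

(∇×F)₁ = ∂F₃/∂v − ∂F₂/∂w = 30*w + 5
(∇×F)₂ = ∂F₁/∂w − ∂F₃/∂u = 5*v - 12*w
(∇×F)₃ = ∂F₂/∂u − ∂F₁/∂v = -4*v - 5*w - 5
∇×F = (30*w + 5, 5*v - 12*w, -4*v - 5*w - 5)
At (2, 2, -2): (-55, 34, -3).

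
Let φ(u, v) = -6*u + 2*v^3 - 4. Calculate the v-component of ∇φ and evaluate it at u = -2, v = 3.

54

(∇φ)_2 = ∂φ/∂v = 6*v^2
At (-2, 3): 54.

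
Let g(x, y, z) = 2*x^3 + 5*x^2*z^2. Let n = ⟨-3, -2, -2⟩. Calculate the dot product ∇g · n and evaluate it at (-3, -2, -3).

∂g/∂x = 6*x^2 + 10*x*z^2
∂g/∂y = 0
∂g/∂z = 10*x^2*z
∇g at (-3, -2, -3) = (-216, 0, -270)
∇g · n = (-216)(-3) + (0)(-2) + (-270)(-2) = 1188

1188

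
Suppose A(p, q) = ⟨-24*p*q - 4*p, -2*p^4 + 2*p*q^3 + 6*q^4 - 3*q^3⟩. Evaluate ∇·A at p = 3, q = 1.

∂A₁/∂p = -24*q - 4
∂A₂/∂q = 6*p*q^2 + 24*q^3 - 9*q^2
∇·A = 6*p*q^2 + 24*q^3 - 9*q^2 - 24*q - 4
At (3, 1): 5.

5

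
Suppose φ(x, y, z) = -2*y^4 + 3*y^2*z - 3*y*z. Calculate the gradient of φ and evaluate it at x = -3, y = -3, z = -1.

∂φ/∂x = 0
∂φ/∂y = -8*y^3 + 6*y*z - 3*z
∂φ/∂z = 3*y^2 - 3*y
∇φ = (0, -8*y^3 + 6*y*z - 3*z, 3*y^2 - 3*y)
At (-3, -3, -1): (0, 237, 36).

(0, 237, 36)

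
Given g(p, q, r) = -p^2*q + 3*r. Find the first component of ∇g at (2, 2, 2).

(∇g)_1 = ∂g/∂p = -2*p*q
At (2, 2, 2): -8.

-8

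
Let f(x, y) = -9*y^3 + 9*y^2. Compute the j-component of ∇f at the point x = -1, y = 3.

-189

(∇f)_2 = ∂f/∂y = -27*y^2 + 18*y
At (-1, 3): -189.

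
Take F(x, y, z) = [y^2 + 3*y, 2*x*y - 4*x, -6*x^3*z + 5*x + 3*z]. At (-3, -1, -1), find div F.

159

∂F₁/∂x = 0
∂F₂/∂y = 2*x
∂F₃/∂z = -6*x^3 + 3
∇·F = -6*x^3 + 2*x + 3
At (-3, -1, -1): 159.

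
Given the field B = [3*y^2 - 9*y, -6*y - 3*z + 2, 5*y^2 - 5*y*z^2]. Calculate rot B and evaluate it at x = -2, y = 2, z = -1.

(18, 0, -3)

(∇×B)₁ = ∂B₃/∂y − ∂B₂/∂z = 10*y - 5*z^2 + 3
(∇×B)₂ = ∂B₁/∂z − ∂B₃/∂x = 0
(∇×B)₃ = ∂B₂/∂x − ∂B₁/∂y = -6*y + 9
∇×B = (10*y - 5*z^2 + 3, 0, -6*y + 9)
At (-2, 2, -1): (18, 0, -3).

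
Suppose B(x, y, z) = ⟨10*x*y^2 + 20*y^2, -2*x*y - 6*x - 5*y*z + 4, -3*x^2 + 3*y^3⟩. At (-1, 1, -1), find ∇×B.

(14, -6, -28)

(∇×B)₁ = ∂B₃/∂y − ∂B₂/∂z = 9*y^2 + 5*y
(∇×B)₂ = ∂B₁/∂z − ∂B₃/∂x = 6*x
(∇×B)₃ = ∂B₂/∂x − ∂B₁/∂y = -20*x*y - 42*y - 6
∇×B = (9*y^2 + 5*y, 6*x, -20*x*y - 42*y - 6)
At (-1, 1, -1): (14, -6, -28).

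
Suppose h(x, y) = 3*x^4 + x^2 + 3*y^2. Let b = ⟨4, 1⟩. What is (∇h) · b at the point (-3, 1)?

∂h/∂x = 12*x^3 + 2*x
∂h/∂y = 6*y
∇h at (-3, 1) = (-330, 6)
∇h · b = (-330)(4) + (6)(1) = -1314

-1314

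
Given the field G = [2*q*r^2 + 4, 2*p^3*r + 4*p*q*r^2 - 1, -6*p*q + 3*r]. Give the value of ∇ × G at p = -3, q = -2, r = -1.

(120, -4, -64)

(∇×G)₁ = ∂G₃/∂q − ∂G₂/∂r = -2*p^3 - 8*p*q*r - 6*p
(∇×G)₂ = ∂G₁/∂r − ∂G₃/∂p = 4*q*r + 6*q
(∇×G)₃ = ∂G₂/∂p − ∂G₁/∂q = 6*p^2*r + 4*q*r^2 - 2*r^2
∇×G = (-2*p^3 - 8*p*q*r - 6*p, 4*q*r + 6*q, 6*p^2*r + 4*q*r^2 - 2*r^2)
At (-3, -2, -1): (120, -4, -64).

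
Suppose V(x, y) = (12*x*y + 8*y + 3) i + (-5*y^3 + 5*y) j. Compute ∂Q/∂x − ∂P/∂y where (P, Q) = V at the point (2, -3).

∂V₂/∂x = 0
∂V₁/∂y = 12*x + 8
Scalar curl = -12*x - 8
At (2, -3): -32.

-32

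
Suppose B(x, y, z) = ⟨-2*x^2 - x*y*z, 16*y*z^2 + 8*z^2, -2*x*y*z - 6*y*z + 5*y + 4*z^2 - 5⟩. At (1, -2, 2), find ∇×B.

(85, -6, 2)

(∇×B)₁ = ∂B₃/∂y − ∂B₂/∂z = -2*x*z - 32*y*z - 22*z + 5
(∇×B)₂ = ∂B₁/∂z − ∂B₃/∂x = -x*y + 2*y*z
(∇×B)₃ = ∂B₂/∂x − ∂B₁/∂y = x*z
∇×B = (-2*x*z - 32*y*z - 22*z + 5, -x*y + 2*y*z, x*z)
At (1, -2, 2): (85, -6, 2).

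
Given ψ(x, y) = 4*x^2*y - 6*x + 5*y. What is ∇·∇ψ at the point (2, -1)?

-8

∂²ψ/∂x² = 8*y
∂²ψ/∂y² = 0
∇²ψ = 8*y
At (2, -1): -8.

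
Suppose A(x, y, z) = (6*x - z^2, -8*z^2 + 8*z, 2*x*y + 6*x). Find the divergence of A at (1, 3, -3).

6

∂A₁/∂x = 6
∂A₂/∂y = 0
∂A₃/∂z = 0
∇·A = 6
At (1, 3, -3): 6.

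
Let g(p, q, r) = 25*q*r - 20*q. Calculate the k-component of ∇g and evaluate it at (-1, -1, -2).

-25

(∇g)_3 = ∂g/∂r = 25*q
At (-1, -1, -2): -25.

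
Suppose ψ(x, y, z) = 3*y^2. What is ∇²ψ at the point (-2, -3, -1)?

6

∂²ψ/∂x² = 0
∂²ψ/∂y² = 6
∂²ψ/∂z² = 0
∇²ψ = 6
At (-2, -3, -1): 6.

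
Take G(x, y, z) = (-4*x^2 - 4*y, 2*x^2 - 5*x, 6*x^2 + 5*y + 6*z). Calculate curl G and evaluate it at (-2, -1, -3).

(5, 24, -9)

(∇×G)₁ = ∂G₃/∂y − ∂G₂/∂z = 5
(∇×G)₂ = ∂G₁/∂z − ∂G₃/∂x = -12*x
(∇×G)₃ = ∂G₂/∂x − ∂G₁/∂y = 4*x - 1
∇×G = (5, -12*x, 4*x - 1)
At (-2, -1, -3): (5, 24, -9).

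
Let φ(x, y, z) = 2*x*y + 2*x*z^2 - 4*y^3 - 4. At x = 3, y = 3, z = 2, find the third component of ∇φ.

24

(∇φ)_3 = ∂φ/∂z = 4*x*z
At (3, 3, 2): 24.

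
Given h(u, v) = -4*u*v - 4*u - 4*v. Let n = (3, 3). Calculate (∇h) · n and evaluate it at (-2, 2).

-24

∂h/∂u = -4*v - 4
∂h/∂v = -4*u - 4
∇h at (-2, 2) = (-12, 4)
∇h · n = (-12)(3) + (4)(3) = -24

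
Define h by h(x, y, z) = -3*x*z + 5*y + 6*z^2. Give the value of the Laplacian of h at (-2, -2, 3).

12

∂²h/∂x² = 0
∂²h/∂y² = 0
∂²h/∂z² = 12
∇²h = 12
At (-2, -2, 3): 12.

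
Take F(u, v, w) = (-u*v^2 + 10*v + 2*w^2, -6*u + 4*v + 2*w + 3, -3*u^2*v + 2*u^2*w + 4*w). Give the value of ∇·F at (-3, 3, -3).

17

∂F₁/∂u = -v^2
∂F₂/∂v = 4
∂F₃/∂w = 2*u^2 + 4
∇·F = 2*u^2 - v^2 + 8
At (-3, 3, -3): 17.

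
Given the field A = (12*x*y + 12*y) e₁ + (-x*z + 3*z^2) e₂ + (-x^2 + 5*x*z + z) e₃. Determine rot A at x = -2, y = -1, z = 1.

(∇×A)₁ = ∂A₃/∂y − ∂A₂/∂z = x - 6*z
(∇×A)₂ = ∂A₁/∂z − ∂A₃/∂x = 2*x - 5*z
(∇×A)₃ = ∂A₂/∂x − ∂A₁/∂y = -12*x - z - 12
∇×A = (x - 6*z, 2*x - 5*z, -12*x - z - 12)
At (-2, -1, 1): (-8, -9, 11).

(-8, -9, 11)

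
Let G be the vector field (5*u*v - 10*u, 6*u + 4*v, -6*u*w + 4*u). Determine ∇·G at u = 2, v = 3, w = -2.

∂G₁/∂u = 5*v - 10
∂G₂/∂v = 4
∂G₃/∂w = -6*u
∇·G = -6*u + 5*v - 6
At (2, 3, -2): -3.

-3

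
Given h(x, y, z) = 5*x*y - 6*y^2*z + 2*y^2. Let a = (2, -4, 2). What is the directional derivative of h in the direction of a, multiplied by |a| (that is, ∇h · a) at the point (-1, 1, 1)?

∂h/∂x = 5*y
∂h/∂y = 5*x - 12*y*z + 4*y
∂h/∂z = -6*y^2
∇h at (-1, 1, 1) = (5, -13, -6)
∇h · a = (5)(2) + (-13)(-4) + (-6)(2) = 50

50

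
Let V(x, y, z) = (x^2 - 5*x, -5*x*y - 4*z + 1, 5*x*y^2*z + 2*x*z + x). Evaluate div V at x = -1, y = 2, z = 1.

-24

∂V₁/∂x = 2*x - 5
∂V₂/∂y = -5*x
∂V₃/∂z = 5*x*y^2 + 2*x
∇·V = 5*x*y^2 - x - 5
At (-1, 2, 1): -24.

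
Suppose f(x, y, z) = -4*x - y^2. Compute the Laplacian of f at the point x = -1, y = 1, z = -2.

-2

∂²f/∂x² = 0
∂²f/∂y² = -2
∂²f/∂z² = 0
∇²f = -2
At (-1, 1, -2): -2.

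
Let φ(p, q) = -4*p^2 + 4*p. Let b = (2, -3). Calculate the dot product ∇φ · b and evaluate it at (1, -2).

-8

∂φ/∂p = -8*p + 4
∂φ/∂q = 0
∇φ at (1, -2) = (-4, 0)
∇φ · b = (-4)(2) + (0)(-3) = -8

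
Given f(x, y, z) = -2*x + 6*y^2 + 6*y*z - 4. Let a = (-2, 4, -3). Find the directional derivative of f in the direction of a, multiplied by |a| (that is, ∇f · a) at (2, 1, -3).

∂f/∂x = -2
∂f/∂y = 12*y + 6*z
∂f/∂z = 6*y
∇f at (2, 1, -3) = (-2, -6, 6)
∇f · a = (-2)(-2) + (-6)(4) + (6)(-3) = -38

-38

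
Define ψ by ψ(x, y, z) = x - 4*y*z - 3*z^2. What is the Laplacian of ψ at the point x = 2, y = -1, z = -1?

∂²ψ/∂x² = 0
∂²ψ/∂y² = 0
∂²ψ/∂z² = -6
∇²ψ = -6
At (2, -1, -1): -6.

-6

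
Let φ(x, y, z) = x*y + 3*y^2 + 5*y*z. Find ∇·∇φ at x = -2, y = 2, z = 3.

∂²φ/∂x² = 0
∂²φ/∂y² = 6
∂²φ/∂z² = 0
∇²φ = 6
At (-2, 2, 3): 6.

6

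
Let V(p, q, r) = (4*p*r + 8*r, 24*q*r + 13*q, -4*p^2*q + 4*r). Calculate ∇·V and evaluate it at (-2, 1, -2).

-39

∂V₁/∂p = 4*r
∂V₂/∂q = 24*r + 13
∂V₃/∂r = 4
∇·V = 28*r + 17
At (-2, 1, -2): -39.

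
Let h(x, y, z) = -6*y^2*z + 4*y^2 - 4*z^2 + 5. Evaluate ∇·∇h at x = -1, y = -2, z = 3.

-36

∂²h/∂x² = 0
∂²h/∂y² = 4*(-3*z + 2)
∂²h/∂z² = -8
∇²h = -12*z
At (-1, -2, 3): -36.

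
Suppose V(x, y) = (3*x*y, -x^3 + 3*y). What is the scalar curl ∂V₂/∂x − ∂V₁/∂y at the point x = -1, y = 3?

∂V₂/∂x = -3*x^2
∂V₁/∂y = 3*x
Scalar curl = -3*x^2 - 3*x
At (-1, 3): 0.

0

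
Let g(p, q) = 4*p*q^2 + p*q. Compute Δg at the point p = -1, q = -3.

-8

∂²g/∂p² = 0
∂²g/∂q² = 8*p
∇²g = 8*p
At (-1, -3): -8.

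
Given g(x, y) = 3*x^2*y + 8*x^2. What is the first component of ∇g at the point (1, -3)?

-2

(∇g)_1 = ∂g/∂x = 6*x*y + 16*x
At (1, -3): -2.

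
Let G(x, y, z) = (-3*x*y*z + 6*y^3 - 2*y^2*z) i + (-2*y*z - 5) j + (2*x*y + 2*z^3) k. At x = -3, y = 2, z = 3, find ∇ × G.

(∇×G)₁ = ∂G₃/∂y − ∂G₂/∂z = 2*x + 2*y
(∇×G)₂ = ∂G₁/∂z − ∂G₃/∂x = -3*x*y - 2*y^2 - 2*y
(∇×G)₃ = ∂G₂/∂x − ∂G₁/∂y = 3*x*z - 18*y^2 + 4*y*z
∇×G = (2*x + 2*y, -3*x*y - 2*y^2 - 2*y, 3*x*z - 18*y^2 + 4*y*z)
At (-3, 2, 3): (-2, 6, -75).

(-2, 6, -75)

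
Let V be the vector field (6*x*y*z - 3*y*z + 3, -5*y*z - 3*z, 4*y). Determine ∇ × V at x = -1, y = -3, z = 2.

(∇×V)₁ = ∂V₃/∂y − ∂V₂/∂z = 5*y + 7
(∇×V)₂ = ∂V₁/∂z − ∂V₃/∂x = 6*x*y - 3*y
(∇×V)₃ = ∂V₂/∂x − ∂V₁/∂y = -6*x*z + 3*z
∇×V = (5*y + 7, 6*x*y - 3*y, -6*x*z + 3*z)
At (-1, -3, 2): (-8, 27, 18).

(-8, 27, 18)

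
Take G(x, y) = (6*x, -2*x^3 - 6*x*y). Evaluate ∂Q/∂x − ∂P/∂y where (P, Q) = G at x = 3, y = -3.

-36

∂G₂/∂x = -6*x^2 - 6*y
∂G₁/∂y = 0
Scalar curl = -6*x^2 - 6*y
At (3, -3): -36.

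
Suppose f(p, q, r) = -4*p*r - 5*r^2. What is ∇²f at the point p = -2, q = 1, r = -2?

∂²f/∂p² = 0
∂²f/∂q² = 0
∂²f/∂r² = -10
∇²f = -10
At (-2, 1, -2): -10.

-10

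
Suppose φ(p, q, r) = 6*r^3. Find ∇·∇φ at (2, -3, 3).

∂²φ/∂p² = 0
∂²φ/∂q² = 0
∂²φ/∂r² = 36*r
∇²φ = 36*r
At (2, -3, 3): 108.

108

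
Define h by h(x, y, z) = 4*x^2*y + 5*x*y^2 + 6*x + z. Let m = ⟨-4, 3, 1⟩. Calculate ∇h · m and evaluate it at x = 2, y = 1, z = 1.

1

∂h/∂x = 8*x*y + 5*y^2 + 6
∂h/∂y = 4*x^2 + 10*x*y
∂h/∂z = 1
∇h at (2, 1, 1) = (27, 36, 1)
∇h · m = (27)(-4) + (36)(3) + (1)(1) = 1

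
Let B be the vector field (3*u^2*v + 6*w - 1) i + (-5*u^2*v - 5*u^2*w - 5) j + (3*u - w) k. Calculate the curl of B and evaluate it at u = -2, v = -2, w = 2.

(20, 3, -12)

(∇×B)₁ = ∂B₃/∂v − ∂B₂/∂w = 5*u^2
(∇×B)₂ = ∂B₁/∂w − ∂B₃/∂u = 3
(∇×B)₃ = ∂B₂/∂u − ∂B₁/∂v = -3*u^2 - 10*u*v - 10*u*w
∇×B = (5*u^2, 3, -3*u^2 - 10*u*v - 10*u*w)
At (-2, -2, 2): (20, 3, -12).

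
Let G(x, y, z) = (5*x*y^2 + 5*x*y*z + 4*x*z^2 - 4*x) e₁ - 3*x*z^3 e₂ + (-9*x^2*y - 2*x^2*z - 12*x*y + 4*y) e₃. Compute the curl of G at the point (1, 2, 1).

(∇×G)₁ = ∂G₃/∂y − ∂G₂/∂z = -9*x^2 + 9*x*z^2 - 12*x + 4
(∇×G)₂ = ∂G₁/∂z − ∂G₃/∂x = 23*x*y + 12*x*z + 12*y
(∇×G)₃ = ∂G₂/∂x − ∂G₁/∂y = -10*x*y - 5*x*z - 3*z^3
∇×G = (-9*x^2 + 9*x*z^2 - 12*x + 4, 23*x*y + 12*x*z + 12*y, -10*x*y - 5*x*z - 3*z^3)
At (1, 2, 1): (-8, 82, -28).

(-8, 82, -28)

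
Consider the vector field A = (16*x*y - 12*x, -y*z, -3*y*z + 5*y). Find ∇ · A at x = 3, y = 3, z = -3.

∂A₁/∂x = 16*y - 12
∂A₂/∂y = -z
∂A₃/∂z = -3*y
∇·A = 13*y - z - 12
At (3, 3, -3): 30.

30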